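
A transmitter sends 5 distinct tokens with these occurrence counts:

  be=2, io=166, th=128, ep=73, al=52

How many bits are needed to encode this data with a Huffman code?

Merge the two smallest weights repeatedly:
be(2) + al(52) → 54
54 + ep(73) → 127
127 + th(128) → 255
io(166) + 255 → 421
Total encoded bits = sum of merged weights = 54 + 127 + 255 + 421 = 857.

857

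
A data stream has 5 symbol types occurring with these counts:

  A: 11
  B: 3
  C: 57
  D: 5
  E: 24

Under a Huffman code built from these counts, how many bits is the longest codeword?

Merge the two lowest-weight nodes at each step:
merge B(3) and D(5): 8
merge 8 and A(11): 19
merge 19 and E(24): 43
merge 43 and C(57): 100
The rarest symbols sit at the bottom; the longest codeword is 4 bits.

4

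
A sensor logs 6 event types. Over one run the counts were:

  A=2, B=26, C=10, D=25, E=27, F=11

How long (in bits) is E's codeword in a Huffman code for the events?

2

Repeatedly merge the two smallest:
combine A(2), C(10) → 12
combine F(11), 12 → 23
combine 23, D(25) → 48
combine B(26), E(27) → 53
combine 48, 53 → 101
E sits 2 levels below the root, so its codeword is 2 bits.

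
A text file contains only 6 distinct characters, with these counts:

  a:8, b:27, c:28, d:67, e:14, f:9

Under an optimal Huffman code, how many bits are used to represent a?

Huffman merges, smallest pair first:
a(8) + f(9) → 17
e(14) + 17 → 31
b(27) + c(28) → 55
31 + 55 → 86
d(67) + 86 → 153
The subtree containing a is merged 4 times, so code length = 4.

4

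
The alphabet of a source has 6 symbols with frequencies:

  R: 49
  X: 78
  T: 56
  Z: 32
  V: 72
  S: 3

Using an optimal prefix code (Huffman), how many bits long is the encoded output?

699

Build the Huffman tree bottom-up:
S(3) + Z(32) → 35
35 + R(49) → 84
T(56) + V(72) → 128
X(78) + 84 → 162
128 + 162 → 290
Total encoded bits = sum of merged weights = 35 + 84 + 128 + 162 + 290 = 699.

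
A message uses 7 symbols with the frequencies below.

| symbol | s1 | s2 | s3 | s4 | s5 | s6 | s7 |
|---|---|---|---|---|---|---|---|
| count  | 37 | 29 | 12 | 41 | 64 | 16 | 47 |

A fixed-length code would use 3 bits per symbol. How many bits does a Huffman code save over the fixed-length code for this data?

Fixed-length: 3 bits × 246 symbols = 738 bits.
Huffman merges:
merge s3(12) and s6(16): 28
merge 28 and s2(29): 57
merge s1(37) and s4(41): 78
merge s7(47) and 57: 104
merge s5(64) and 78: 142
merge 104 and 142: 246
Huffman total = 28 + 57 + 78 + 104 + 142 + 246 = 655 bits.
Saving = 738 − 655 = 83 bits.

83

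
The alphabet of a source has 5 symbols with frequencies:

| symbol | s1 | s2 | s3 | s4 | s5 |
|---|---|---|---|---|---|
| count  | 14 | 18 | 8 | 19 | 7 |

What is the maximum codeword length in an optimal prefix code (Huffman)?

Merge the two lowest-weight nodes at each step:
combine s5(7), s3(8) → 15
combine s1(14), 15 → 29
combine s2(18), s4(19) → 37
combine 29, 37 → 66
The first pair merged (s5, s3) ends up deepest, at depth 3.

3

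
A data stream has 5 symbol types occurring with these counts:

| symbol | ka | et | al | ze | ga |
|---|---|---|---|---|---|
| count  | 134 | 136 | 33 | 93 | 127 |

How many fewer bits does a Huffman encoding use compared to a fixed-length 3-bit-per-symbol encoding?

397

Fixed-length: 3 bits × 523 symbols = 1569 bits.
Huffman merges:
combine al(33), ze(93) → 126
combine 126, ga(127) → 253
combine ka(134), et(136) → 270
combine 253, 270 → 523
Huffman total = 126 + 253 + 270 + 523 = 1172 bits.
Saving = 1569 − 1172 = 397 bits.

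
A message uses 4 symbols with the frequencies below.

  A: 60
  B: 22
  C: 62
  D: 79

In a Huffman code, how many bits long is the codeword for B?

Huffman merges, smallest pair first:
combine B(22), A(60) → 82
combine C(62), D(79) → 141
combine 82, 141 → 223
B's leaf is at depth 2, giving a 2-bit codeword.

2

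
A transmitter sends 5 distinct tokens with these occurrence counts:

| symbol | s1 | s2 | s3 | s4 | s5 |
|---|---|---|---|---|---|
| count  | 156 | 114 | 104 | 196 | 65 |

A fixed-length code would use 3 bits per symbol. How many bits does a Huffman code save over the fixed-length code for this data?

466

Fixed-length: 3 bits × 635 symbols = 1905 bits.
Huffman merges:
merge s5(65) and s3(104): 169
merge s2(114) and s1(156): 270
merge 169 and s4(196): 365
merge 270 and 365: 635
Huffman total = 169 + 270 + 365 + 635 = 1439 bits.
Saving = 1905 − 1439 = 466 bits.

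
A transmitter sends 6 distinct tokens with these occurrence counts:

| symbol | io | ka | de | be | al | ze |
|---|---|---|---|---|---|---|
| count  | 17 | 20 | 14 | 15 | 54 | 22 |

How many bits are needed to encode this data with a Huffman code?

347

Merge the two smallest weights repeatedly:
merge de(14) and be(15): 29
merge io(17) and ka(20): 37
merge ze(22) and 29: 51
merge 37 and 51: 88
merge al(54) and 88: 142
Total encoded bits = sum of merged weights = 29 + 37 + 51 + 88 + 142 = 347.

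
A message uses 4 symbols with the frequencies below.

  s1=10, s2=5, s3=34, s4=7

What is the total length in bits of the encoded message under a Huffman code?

90

Merge the two smallest weights repeatedly:
s2(5) + s4(7) → 12
s1(10) + 12 → 22
22 + s3(34) → 56
Total encoded bits = sum of merged weights = 12 + 22 + 56 = 90.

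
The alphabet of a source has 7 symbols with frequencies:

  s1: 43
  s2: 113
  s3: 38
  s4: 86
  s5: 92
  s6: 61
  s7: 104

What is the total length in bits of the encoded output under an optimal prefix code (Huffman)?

1475

Merge the two smallest weights repeatedly:
s3(38) + s1(43) → 81
s6(61) + 81 → 142
s4(86) + s5(92) → 178
s7(104) + s2(113) → 217
142 + 178 → 320
217 + 320 → 537
The encoded length is the sum of every internal node's weight: 81 + 142 + 178 + 217 + 320 + 537 = 1475 bits.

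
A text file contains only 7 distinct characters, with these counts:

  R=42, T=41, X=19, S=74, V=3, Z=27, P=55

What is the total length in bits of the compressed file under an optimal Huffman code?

Greedily combine the two least-frequent nodes:
V(3) + X(19) → 22
22 + Z(27) → 49
T(41) + R(42) → 83
49 + P(55) → 104
S(74) + 83 → 157
104 + 157 → 261
Total encoded bits = sum of merged weights = 22 + 49 + 83 + 104 + 157 + 261 = 676.

676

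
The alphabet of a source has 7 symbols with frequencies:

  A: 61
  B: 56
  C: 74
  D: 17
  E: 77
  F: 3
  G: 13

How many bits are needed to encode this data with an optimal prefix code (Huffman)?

740

Merge the two smallest weights repeatedly:
merge F(3) and G(13): 16
merge 16 and D(17): 33
merge 33 and B(56): 89
merge A(61) and C(74): 135
merge E(77) and 89: 166
merge 135 and 166: 301
Each symbol's bit-cost is frequency × depth; summing gives 740 bits (equivalently 16 + 33 + 89 + 135 + 166 + 301).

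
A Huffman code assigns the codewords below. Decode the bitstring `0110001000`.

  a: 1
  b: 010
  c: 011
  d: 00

Read left to right; each codeword is recognised as soon as it completes (prefix code):
  011→c | 00→d | 010→b | 00→d
Decoded message: cdbd

cdbd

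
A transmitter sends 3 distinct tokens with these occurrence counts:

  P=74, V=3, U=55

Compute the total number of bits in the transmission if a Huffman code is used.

190

Greedily combine the two least-frequent nodes:
V(3) + U(55) → 58
58 + P(74) → 132
Total encoded bits = sum of merged weights = 58 + 132 = 190.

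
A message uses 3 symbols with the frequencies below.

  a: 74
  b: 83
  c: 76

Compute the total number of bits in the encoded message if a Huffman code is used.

Merge the two smallest weights repeatedly:
merge a(74) and c(76): 150
merge b(83) and 150: 233
Each symbol's bit-cost is frequency × depth; summing gives 383 bits (equivalently 150 + 233).

383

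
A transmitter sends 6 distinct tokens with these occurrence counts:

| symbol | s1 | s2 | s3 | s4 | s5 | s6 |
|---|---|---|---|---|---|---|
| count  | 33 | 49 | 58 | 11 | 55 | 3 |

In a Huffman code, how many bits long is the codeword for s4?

Repeatedly merge the two smallest:
merge s6(3) and s4(11): 14
merge 14 and s1(33): 47
merge 47 and s2(49): 96
merge s5(55) and s3(58): 113
merge 96 and 113: 209
s4's leaf is at depth 4, giving a 4-bit codeword.

4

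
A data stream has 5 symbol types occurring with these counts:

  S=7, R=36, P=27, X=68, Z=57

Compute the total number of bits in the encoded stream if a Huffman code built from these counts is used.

424

Greedily combine the two least-frequent nodes:
combine S(7), P(27) → 34
combine 34, R(36) → 70
combine Z(57), X(68) → 125
combine 70, 125 → 195
Total encoded bits = sum of merged weights = 34 + 70 + 125 + 195 = 424.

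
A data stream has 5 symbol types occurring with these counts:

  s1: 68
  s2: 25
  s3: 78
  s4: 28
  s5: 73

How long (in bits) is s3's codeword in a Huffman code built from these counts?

2

Repeatedly merge the two smallest:
merge s2(25) and s4(28): 53
merge 53 and s1(68): 121
merge s5(73) and s3(78): 151
merge 121 and 151: 272
s3 sits 2 levels below the root, so its codeword is 2 bits.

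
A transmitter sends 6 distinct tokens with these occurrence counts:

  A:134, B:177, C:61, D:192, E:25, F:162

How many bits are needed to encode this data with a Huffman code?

1808

Greedily combine the two least-frequent nodes:
combine E(25), C(61) → 86
combine 86, A(134) → 220
combine F(162), B(177) → 339
combine D(192), 220 → 412
combine 339, 412 → 751
Total encoded bits = sum of merged weights = 86 + 220 + 339 + 412 + 751 = 1808.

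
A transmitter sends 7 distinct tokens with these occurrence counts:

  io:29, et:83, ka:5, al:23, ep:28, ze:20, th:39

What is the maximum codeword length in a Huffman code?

4

Merge the two lowest-weight nodes at each step:
merge ka(5) and ze(20): 25
merge al(23) and 25: 48
merge ep(28) and io(29): 57
merge th(39) and 48: 87
merge 57 and et(83): 140
merge 87 and 140: 227
The rarest symbols sit at the bottom; the longest codeword is 4 bits.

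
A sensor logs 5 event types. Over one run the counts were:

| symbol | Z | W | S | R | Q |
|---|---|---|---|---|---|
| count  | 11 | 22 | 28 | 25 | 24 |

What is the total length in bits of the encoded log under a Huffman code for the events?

Build the Huffman tree bottom-up:
combine Z(11), W(22) → 33
combine Q(24), R(25) → 49
combine S(28), 33 → 61
combine 49, 61 → 110
The encoded length is the sum of every internal node's weight: 33 + 49 + 61 + 110 = 253 bits.

253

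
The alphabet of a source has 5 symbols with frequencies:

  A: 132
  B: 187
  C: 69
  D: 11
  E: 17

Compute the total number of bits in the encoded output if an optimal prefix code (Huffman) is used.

770

Build the Huffman tree bottom-up:
D(11) + E(17) → 28
28 + C(69) → 97
97 + A(132) → 229
B(187) + 229 → 416
Total encoded bits = sum of merged weights = 28 + 97 + 229 + 416 = 770.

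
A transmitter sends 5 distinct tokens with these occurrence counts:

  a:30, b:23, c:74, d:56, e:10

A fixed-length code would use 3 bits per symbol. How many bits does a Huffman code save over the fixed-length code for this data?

Fixed-length: 3 bits × 193 symbols = 579 bits.
Huffman merges:
merge e(10) and b(23): 33
merge a(30) and 33: 63
merge d(56) and 63: 119
merge c(74) and 119: 193
Huffman total = 33 + 63 + 119 + 193 = 408 bits.
Saving = 579 − 408 = 171 bits.

171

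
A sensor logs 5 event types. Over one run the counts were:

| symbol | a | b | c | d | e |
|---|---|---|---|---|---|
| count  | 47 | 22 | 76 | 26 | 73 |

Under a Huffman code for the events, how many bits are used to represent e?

2

Build the tree from the bottom:
b(22) + d(26) → 48
a(47) + 48 → 95
e(73) + c(76) → 149
95 + 149 → 244
The subtree containing e is merged 2 times, so code length = 2.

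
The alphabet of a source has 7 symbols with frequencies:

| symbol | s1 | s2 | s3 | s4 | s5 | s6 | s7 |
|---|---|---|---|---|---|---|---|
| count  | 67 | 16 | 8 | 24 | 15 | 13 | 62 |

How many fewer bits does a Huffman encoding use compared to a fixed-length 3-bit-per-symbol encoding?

Fixed-length: 3 bits × 205 symbols = 615 bits.
Huffman merges:
combine s3(8), s6(13) → 21
combine s5(15), s2(16) → 31
combine 21, s4(24) → 45
combine 31, 45 → 76
combine s7(62), s1(67) → 129
combine 76, 129 → 205
Huffman total = 21 + 31 + 45 + 76 + 129 + 205 = 507 bits.
Saving = 615 − 507 = 108 bits.

108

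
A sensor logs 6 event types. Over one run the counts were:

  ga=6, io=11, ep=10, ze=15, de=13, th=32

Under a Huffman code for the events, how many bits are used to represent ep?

Huffman merges, smallest pair first:
merge ga(6) and ep(10): 16
merge io(11) and de(13): 24
merge ze(15) and 16: 31
merge 24 and 31: 55
merge th(32) and 55: 87
The subtree containing ep is merged 4 times, so code length = 4.

4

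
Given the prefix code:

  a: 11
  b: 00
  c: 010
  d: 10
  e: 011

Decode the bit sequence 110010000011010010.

Read left to right; each codeword is recognised as soon as it completes (prefix code):
  11→a | 00→b | 10→d | 00→b | 00→b | 11→a | 010→c | 010→c
Decoded message: abdbbacc

abdbbacc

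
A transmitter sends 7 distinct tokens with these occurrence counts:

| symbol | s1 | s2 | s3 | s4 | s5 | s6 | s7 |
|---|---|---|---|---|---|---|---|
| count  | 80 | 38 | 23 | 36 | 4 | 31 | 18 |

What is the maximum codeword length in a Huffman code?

Merge the two lowest-weight nodes at each step:
merge s5(4) and s7(18): 22
merge 22 and s3(23): 45
merge s6(31) and s4(36): 67
merge s2(38) and 45: 83
merge 67 and s1(80): 147
merge 83 and 147: 230
Maximum depth reached is 4.

4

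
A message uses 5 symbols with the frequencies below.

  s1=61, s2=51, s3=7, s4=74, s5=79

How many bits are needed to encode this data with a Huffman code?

602

Merge the two smallest weights repeatedly:
s3(7) + s2(51) → 58
58 + s1(61) → 119
s4(74) + s5(79) → 153
119 + 153 → 272
The encoded length is the sum of every internal node's weight: 58 + 119 + 153 + 272 = 602 bits.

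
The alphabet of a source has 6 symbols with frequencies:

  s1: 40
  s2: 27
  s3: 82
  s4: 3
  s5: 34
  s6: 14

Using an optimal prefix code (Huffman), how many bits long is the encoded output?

453

Greedily combine the two least-frequent nodes:
combine s4(3), s6(14) → 17
combine 17, s2(27) → 44
combine s5(34), s1(40) → 74
combine 44, 74 → 118
combine s3(82), 118 → 200
The encoded length is the sum of every internal node's weight: 17 + 44 + 74 + 118 + 200 = 453 bits.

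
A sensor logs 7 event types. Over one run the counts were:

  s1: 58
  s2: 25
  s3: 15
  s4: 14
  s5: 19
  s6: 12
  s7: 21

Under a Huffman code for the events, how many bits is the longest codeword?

Merge the two lowest-weight nodes at each step:
s6(12) + s4(14) → 26
s3(15) + s5(19) → 34
s7(21) + s2(25) → 46
26 + 34 → 60
46 + s1(58) → 104
60 + 104 → 164
The first pair merged (s6, s4) ends up deepest, at depth 3.

3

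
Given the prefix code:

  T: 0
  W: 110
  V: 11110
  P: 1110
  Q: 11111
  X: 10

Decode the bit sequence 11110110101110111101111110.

VWXPVQX

Read left to right; each codeword is recognised as soon as it completes (prefix code):
  11110→V | 110→W | 10→X | 1110→P | 11110→V | 11111→Q | 10→X
Decoded message: VWXPVQX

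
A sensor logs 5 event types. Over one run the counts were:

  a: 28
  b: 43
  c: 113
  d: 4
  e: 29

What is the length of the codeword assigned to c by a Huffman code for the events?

Repeatedly merge the two smallest:
merge d(4) and a(28): 32
merge e(29) and 32: 61
merge b(43) and 61: 104
merge 104 and c(113): 217
c is a child of the root — depth 1, so its codeword is a single bit.

1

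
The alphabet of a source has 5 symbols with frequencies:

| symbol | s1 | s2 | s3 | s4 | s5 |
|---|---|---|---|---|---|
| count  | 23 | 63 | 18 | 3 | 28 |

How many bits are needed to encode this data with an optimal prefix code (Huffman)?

Merge the two smallest weights repeatedly:
combine s4(3), s3(18) → 21
combine 21, s1(23) → 44
combine s5(28), 44 → 72
combine s2(63), 72 → 135
Total encoded bits = sum of merged weights = 21 + 44 + 72 + 135 = 272.

272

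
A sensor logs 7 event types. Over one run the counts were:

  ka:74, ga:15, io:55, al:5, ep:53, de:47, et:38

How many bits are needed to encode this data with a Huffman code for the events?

752

Merge the two smallest weights repeatedly:
combine al(5), ga(15) → 20
combine 20, et(38) → 58
combine de(47), ep(53) → 100
combine io(55), 58 → 113
combine ka(74), 100 → 174
combine 113, 174 → 287
The encoded length is the sum of every internal node's weight: 20 + 58 + 100 + 113 + 174 + 287 = 752 bits.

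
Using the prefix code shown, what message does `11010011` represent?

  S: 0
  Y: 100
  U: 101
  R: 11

RSYR

Read left to right; each codeword is recognised as soon as it completes (prefix code):
  11→R | 0→S | 100→Y | 11→R
Decoded message: RSYR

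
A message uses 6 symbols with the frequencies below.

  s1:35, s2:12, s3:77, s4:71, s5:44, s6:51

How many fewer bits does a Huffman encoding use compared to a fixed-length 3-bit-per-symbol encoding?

152

Fixed-length: 3 bits × 290 symbols = 870 bits.
Huffman merges:
merge s2(12) and s1(35): 47
merge s5(44) and 47: 91
merge s6(51) and s4(71): 122
merge s3(77) and 91: 168
merge 122 and 168: 290
Huffman total = 47 + 91 + 122 + 168 + 290 = 718 bits.
Saving = 870 − 718 = 152 bits.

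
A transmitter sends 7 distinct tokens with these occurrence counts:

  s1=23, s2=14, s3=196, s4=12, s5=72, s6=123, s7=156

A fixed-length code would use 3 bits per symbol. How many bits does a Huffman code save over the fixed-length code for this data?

400

Fixed-length: 3 bits × 596 symbols = 1788 bits.
Huffman merges:
s4(12) + s2(14) → 26
s1(23) + 26 → 49
49 + s5(72) → 121
121 + s6(123) → 244
s7(156) + s3(196) → 352
244 + 352 → 596
Huffman total = 26 + 49 + 121 + 244 + 352 + 596 = 1388 bits.
Saving = 1788 − 1388 = 400 bits.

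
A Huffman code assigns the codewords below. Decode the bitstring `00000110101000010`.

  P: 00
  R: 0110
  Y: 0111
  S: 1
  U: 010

PPRSUPU

Read left to right; each codeword is recognised as soon as it completes (prefix code):
  00→P | 00→P | 0110→R | 1→S | 010→U | 00→P | 010→U
Decoded message: PPRSUPU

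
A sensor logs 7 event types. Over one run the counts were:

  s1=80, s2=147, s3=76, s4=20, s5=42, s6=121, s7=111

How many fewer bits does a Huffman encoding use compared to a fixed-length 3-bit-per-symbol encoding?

Fixed-length: 3 bits × 597 symbols = 1791 bits.
Huffman merges:
merge s4(20) and s5(42): 62
merge 62 and s3(76): 138
merge s1(80) and s7(111): 191
merge s6(121) and 138: 259
merge s2(147) and 191: 338
merge 259 and 338: 597
Huffman total = 62 + 138 + 191 + 259 + 338 + 597 = 1585 bits.
Saving = 1791 − 1585 = 206 bits.

206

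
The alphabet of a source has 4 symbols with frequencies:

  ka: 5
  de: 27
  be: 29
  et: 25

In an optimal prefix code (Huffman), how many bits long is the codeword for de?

2

Build the tree from the bottom:
merge ka(5) and et(25): 30
merge de(27) and be(29): 56
merge 30 and 56: 86
de sits 2 levels below the root, so its codeword is 2 bits.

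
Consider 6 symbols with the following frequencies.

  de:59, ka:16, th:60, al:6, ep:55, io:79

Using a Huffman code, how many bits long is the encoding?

Merge the two smallest weights repeatedly:
combine al(6), ka(16) → 22
combine 22, ep(55) → 77
combine de(59), th(60) → 119
combine 77, io(79) → 156
combine 119, 156 → 275
Total encoded bits = sum of merged weights = 22 + 77 + 119 + 156 + 275 = 649.

649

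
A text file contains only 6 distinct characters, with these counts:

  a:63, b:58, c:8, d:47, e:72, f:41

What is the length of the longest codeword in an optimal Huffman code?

Merge the two lowest-weight nodes at each step:
merge c(8) and f(41): 49
merge d(47) and 49: 96
merge b(58) and a(63): 121
merge e(72) and 96: 168
merge 121 and 168: 289
The rarest symbols sit at the bottom; the longest codeword is 4 bits.

4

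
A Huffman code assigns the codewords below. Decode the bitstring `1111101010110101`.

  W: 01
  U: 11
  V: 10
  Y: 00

UUVVVUWW

Read left to right; each codeword is recognised as soon as it completes (prefix code):
  11→U | 11→U | 10→V | 10→V | 10→V | 11→U | 01→W | 01→W
Decoded message: UUVVVUWW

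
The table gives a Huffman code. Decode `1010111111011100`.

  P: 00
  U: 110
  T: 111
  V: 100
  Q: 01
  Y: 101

YQTUTP

Read left to right; each codeword is recognised as soon as it completes (prefix code):
  101→Y | 01→Q | 111→T | 110→U | 111→T | 00→P
Decoded message: YQTUTP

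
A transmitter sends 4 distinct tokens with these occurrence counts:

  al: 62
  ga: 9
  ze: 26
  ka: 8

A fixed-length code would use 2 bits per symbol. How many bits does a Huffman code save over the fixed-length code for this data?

Fixed-length: 2 bits × 105 symbols = 210 bits.
Huffman merges:
combine ka(8), ga(9) → 17
combine 17, ze(26) → 43
combine 43, al(62) → 105
Huffman total = 17 + 43 + 105 = 165 bits.
Saving = 210 − 165 = 45 bits.

45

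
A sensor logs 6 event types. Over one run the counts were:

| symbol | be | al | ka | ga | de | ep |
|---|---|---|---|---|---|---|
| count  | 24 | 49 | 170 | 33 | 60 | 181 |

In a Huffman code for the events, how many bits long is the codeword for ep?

1

Huffman merges, smallest pair first:
be(24) + ga(33) → 57
al(49) + 57 → 106
de(60) + 106 → 166
166 + ka(170) → 336
ep(181) + 336 → 517
ep is a child of the root — depth 1, so its codeword is a single bit.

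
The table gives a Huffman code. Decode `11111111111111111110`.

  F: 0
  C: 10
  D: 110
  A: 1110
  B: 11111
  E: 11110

BBBE

Read left to right; each codeword is recognised as soon as it completes (prefix code):
  11111→B | 11111→B | 11111→B | 11110→E
Decoded message: BBBE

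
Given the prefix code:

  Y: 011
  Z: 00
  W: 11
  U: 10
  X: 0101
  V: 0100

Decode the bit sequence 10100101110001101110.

UUXWZYYU

Read left to right; each codeword is recognised as soon as it completes (prefix code):
  10→U | 10→U | 0101→X | 11→W | 00→Z | 011→Y | 011→Y | 10→U
Decoded message: UUXWZYYU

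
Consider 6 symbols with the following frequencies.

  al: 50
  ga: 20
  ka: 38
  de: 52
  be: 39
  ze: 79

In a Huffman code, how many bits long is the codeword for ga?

3

Huffman merges, smallest pair first:
merge ga(20) and ka(38): 58
merge be(39) and al(50): 89
merge de(52) and 58: 110
merge ze(79) and 89: 168
merge 110 and 168: 278
The subtree containing ga is merged 3 times, so code length = 3.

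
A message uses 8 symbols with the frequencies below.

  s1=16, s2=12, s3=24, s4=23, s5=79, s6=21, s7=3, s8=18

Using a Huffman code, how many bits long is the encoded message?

Greedily combine the two least-frequent nodes:
combine s7(3), s2(12) → 15
combine 15, s1(16) → 31
combine s8(18), s6(21) → 39
combine s4(23), s3(24) → 47
combine 31, 39 → 70
combine 47, 70 → 117
combine s5(79), 117 → 196
Each symbol's bit-cost is frequency × depth; summing gives 515 bits (equivalently 15 + 31 + 39 + 47 + 70 + 117 + 196).

515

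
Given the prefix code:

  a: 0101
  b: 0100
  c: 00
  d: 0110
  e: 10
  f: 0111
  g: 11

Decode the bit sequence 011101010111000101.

Read left to right; each codeword is recognised as soon as it completes (prefix code):
  0111→f | 0101→a | 0111→f | 00→c | 0101→a
Decoded message: fafca

fafca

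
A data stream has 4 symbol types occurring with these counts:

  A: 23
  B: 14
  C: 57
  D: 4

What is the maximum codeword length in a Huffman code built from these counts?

Merge the two lowest-weight nodes at each step:
combine D(4), B(14) → 18
combine 18, A(23) → 41
combine 41, C(57) → 98
The rarest symbols sit at the bottom; the longest codeword is 3 bits.

3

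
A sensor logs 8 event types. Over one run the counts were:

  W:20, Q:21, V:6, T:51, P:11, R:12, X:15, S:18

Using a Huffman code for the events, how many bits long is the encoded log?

428

Greedily combine the two least-frequent nodes:
combine V(6), P(11) → 17
combine R(12), X(15) → 27
combine 17, S(18) → 35
combine W(20), Q(21) → 41
combine 27, 35 → 62
combine 41, T(51) → 92
combine 62, 92 → 154
Total encoded bits = sum of merged weights = 17 + 27 + 35 + 41 + 62 + 92 + 154 = 428.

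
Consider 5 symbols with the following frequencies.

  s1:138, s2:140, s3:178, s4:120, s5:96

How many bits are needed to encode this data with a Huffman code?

Greedily combine the two least-frequent nodes:
merge s5(96) and s4(120): 216
merge s1(138) and s2(140): 278
merge s3(178) and 216: 394
merge 278 and 394: 672
Each symbol's bit-cost is frequency × depth; summing gives 1560 bits (equivalently 216 + 278 + 394 + 672).

1560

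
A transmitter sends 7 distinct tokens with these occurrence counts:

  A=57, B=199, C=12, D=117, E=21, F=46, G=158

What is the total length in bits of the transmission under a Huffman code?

Merge the two smallest weights repeatedly:
C(12) + E(21) → 33
33 + F(46) → 79
A(57) + 79 → 136
D(117) + 136 → 253
G(158) + B(199) → 357
253 + 357 → 610
Each symbol's bit-cost is frequency × depth; summing gives 1468 bits (equivalently 33 + 79 + 136 + 253 + 357 + 610).

1468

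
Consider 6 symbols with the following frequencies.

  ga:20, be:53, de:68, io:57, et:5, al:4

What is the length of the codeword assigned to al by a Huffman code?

4

Huffman merges, smallest pair first:
merge al(4) and et(5): 9
merge 9 and ga(20): 29
merge 29 and be(53): 82
merge io(57) and de(68): 125
merge 82 and 125: 207
The subtree containing al is merged 4 times, so code length = 4.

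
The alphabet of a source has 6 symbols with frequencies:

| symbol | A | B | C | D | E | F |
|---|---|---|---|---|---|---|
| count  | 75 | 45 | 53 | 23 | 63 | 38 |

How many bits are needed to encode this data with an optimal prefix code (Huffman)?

753

Greedily combine the two least-frequent nodes:
combine D(23), F(38) → 61
combine B(45), C(53) → 98
combine 61, E(63) → 124
combine A(75), 98 → 173
combine 124, 173 → 297
Total encoded bits = sum of merged weights = 61 + 98 + 124 + 173 + 297 = 753.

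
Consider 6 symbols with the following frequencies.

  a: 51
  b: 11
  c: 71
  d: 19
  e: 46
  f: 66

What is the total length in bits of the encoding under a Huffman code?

Greedily combine the two least-frequent nodes:
b(11) + d(19) → 30
30 + e(46) → 76
a(51) + f(66) → 117
c(71) + 76 → 147
117 + 147 → 264
The encoded length is the sum of every internal node's weight: 30 + 76 + 117 + 147 + 264 = 634 bits.

634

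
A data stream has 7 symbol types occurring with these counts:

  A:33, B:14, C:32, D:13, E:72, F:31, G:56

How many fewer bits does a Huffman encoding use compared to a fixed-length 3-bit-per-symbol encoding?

Fixed-length: 3 bits × 251 symbols = 753 bits.
Huffman merges:
D(13) + B(14) → 27
27 + F(31) → 58
C(32) + A(33) → 65
G(56) + 58 → 114
65 + E(72) → 137
114 + 137 → 251
Huffman total = 27 + 58 + 65 + 114 + 137 + 251 = 652 bits.
Saving = 753 − 652 = 101 bits.

101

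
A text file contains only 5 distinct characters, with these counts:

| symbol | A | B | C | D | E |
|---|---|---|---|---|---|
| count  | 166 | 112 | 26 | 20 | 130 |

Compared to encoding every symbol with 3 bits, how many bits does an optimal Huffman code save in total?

416

Fixed-length: 3 bits × 454 symbols = 1362 bits.
Huffman merges:
merge D(20) and C(26): 46
merge 46 and B(112): 158
merge E(130) and 158: 288
merge A(166) and 288: 454
Huffman total = 46 + 158 + 288 + 454 = 946 bits.
Saving = 1362 − 946 = 416 bits.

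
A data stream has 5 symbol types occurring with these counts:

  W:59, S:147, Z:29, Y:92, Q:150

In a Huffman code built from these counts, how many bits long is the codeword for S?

Build the tree from the bottom:
merge Z(29) and W(59): 88
merge 88 and Y(92): 180
merge S(147) and Q(150): 297
merge 180 and 297: 477
S's leaf is at depth 2, giving a 2-bit codeword.

2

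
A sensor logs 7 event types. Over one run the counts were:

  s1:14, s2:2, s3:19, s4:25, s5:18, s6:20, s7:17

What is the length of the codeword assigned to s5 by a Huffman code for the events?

3

Repeatedly merge the two smallest:
combine s2(2), s1(14) → 16
combine 16, s7(17) → 33
combine s5(18), s3(19) → 37
combine s6(20), s4(25) → 45
combine 33, 37 → 70
combine 45, 70 → 115
s5 sits 3 levels below the root, so its codeword is 3 bits.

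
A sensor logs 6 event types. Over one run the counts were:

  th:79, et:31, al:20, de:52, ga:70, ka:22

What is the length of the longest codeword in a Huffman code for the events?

Merge the two lowest-weight nodes at each step:
combine al(20), ka(22) → 42
combine et(31), 42 → 73
combine de(52), ga(70) → 122
combine 73, th(79) → 152
combine 122, 152 → 274
The rarest symbols sit at the bottom; the longest codeword is 4 bits.

4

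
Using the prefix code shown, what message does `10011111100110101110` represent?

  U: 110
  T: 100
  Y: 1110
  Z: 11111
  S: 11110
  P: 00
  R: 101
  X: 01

Read left to right; each codeword is recognised as soon as it completes (prefix code):
  100→T | 11111→Z | 100→T | 110→U | 101→R | 110→U
Decoded message: TZTURU

TZTURU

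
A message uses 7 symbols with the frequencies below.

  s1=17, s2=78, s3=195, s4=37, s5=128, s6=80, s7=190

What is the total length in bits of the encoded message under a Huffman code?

1844

Merge the two smallest weights repeatedly:
combine s1(17), s4(37) → 54
combine 54, s2(78) → 132
combine s6(80), s5(128) → 208
combine 132, s7(190) → 322
combine s3(195), 208 → 403
combine 322, 403 → 725
Each symbol's bit-cost is frequency × depth; summing gives 1844 bits (equivalently 54 + 132 + 208 + 322 + 403 + 725).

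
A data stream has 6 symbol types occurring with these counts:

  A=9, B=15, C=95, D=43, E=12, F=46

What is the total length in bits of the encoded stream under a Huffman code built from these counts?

481

Merge the two smallest weights repeatedly:
merge A(9) and E(12): 21
merge B(15) and 21: 36
merge 36 and D(43): 79
merge F(46) and 79: 125
merge C(95) and 125: 220
Total encoded bits = sum of merged weights = 21 + 36 + 79 + 125 + 220 = 481.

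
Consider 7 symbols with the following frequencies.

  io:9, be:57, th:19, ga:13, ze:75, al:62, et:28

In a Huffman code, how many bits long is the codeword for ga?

5

Huffman merges, smallest pair first:
io(9) + ga(13) → 22
th(19) + 22 → 41
et(28) + 41 → 69
be(57) + al(62) → 119
69 + ze(75) → 144
119 + 144 → 263
ga sits 5 levels below the root, so its codeword is 5 bits.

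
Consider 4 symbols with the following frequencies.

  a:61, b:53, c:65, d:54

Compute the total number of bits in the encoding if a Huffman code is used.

Build the Huffman tree bottom-up:
combine b(53), d(54) → 107
combine a(61), c(65) → 126
combine 107, 126 → 233
Each symbol's bit-cost is frequency × depth; summing gives 466 bits (equivalently 107 + 126 + 233).

466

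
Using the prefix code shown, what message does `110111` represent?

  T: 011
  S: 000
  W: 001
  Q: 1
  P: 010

Read left to right; each codeword is recognised as soon as it completes (prefix code):
  1→Q | 1→Q | 011→T | 1→Q
Decoded message: QQTQ

QQTQ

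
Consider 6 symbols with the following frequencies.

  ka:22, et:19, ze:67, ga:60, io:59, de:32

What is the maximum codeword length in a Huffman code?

4

Merge the two lowest-weight nodes at each step:
merge et(19) and ka(22): 41
merge de(32) and 41: 73
merge io(59) and ga(60): 119
merge ze(67) and 73: 140
merge 119 and 140: 259
Maximum depth reached is 4.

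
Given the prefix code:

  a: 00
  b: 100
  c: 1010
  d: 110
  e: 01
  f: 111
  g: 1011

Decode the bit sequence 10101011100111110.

cgbfd

Read left to right; each codeword is recognised as soon as it completes (prefix code):
  1010→c | 1011→g | 100→b | 111→f | 110→d
Decoded message: cgbfd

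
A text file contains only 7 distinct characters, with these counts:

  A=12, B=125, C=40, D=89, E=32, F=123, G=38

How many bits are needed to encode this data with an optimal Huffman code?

Merge the two smallest weights repeatedly:
combine A(12), E(32) → 44
combine G(38), C(40) → 78
combine 44, 78 → 122
combine D(89), 122 → 211
combine F(123), B(125) → 248
combine 211, 248 → 459
Each symbol's bit-cost is frequency × depth; summing gives 1162 bits (equivalently 44 + 78 + 122 + 211 + 248 + 459).

1162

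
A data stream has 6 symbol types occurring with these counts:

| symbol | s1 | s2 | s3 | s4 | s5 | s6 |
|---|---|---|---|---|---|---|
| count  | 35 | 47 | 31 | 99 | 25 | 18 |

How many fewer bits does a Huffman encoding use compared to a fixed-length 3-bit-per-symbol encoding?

Fixed-length: 3 bits × 255 symbols = 765 bits.
Huffman merges:
combine s6(18), s5(25) → 43
combine s3(31), s1(35) → 66
combine 43, s2(47) → 90
combine 66, 90 → 156
combine s4(99), 156 → 255
Huffman total = 43 + 66 + 90 + 156 + 255 = 610 bits.
Saving = 765 − 610 = 155 bits.

155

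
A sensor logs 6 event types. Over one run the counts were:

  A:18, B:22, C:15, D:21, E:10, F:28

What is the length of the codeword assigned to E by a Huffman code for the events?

3

Huffman merges, smallest pair first:
combine E(10), C(15) → 25
combine A(18), D(21) → 39
combine B(22), 25 → 47
combine F(28), 39 → 67
combine 47, 67 → 114
E's leaf is at depth 3, giving a 3-bit codeword.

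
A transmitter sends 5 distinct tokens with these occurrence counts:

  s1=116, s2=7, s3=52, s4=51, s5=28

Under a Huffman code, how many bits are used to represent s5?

Huffman merges, smallest pair first:
combine s2(7), s5(28) → 35
combine 35, s4(51) → 86
combine s3(52), 86 → 138
combine s1(116), 138 → 254
s5's leaf is at depth 4, giving a 4-bit codeword.

4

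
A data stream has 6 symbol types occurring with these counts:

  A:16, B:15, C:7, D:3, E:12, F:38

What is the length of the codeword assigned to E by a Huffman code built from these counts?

3

Build the tree from the bottom:
merge D(3) and C(7): 10
merge 10 and E(12): 22
merge B(15) and A(16): 31
merge 22 and 31: 53
merge F(38) and 53: 91
E's leaf is at depth 3, giving a 3-bit codeword.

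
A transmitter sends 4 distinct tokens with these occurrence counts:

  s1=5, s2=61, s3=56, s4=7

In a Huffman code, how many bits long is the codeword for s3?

Repeatedly merge the two smallest:
combine s1(5), s4(7) → 12
combine 12, s3(56) → 68
combine s2(61), 68 → 129
s3 sits 2 levels below the root, so its codeword is 2 bits.

2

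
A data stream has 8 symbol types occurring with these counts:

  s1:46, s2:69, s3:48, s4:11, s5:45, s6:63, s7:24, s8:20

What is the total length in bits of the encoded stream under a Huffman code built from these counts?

932

Greedily combine the two least-frequent nodes:
merge s4(11) and s8(20): 31
merge s7(24) and 31: 55
merge s5(45) and s1(46): 91
merge s3(48) and 55: 103
merge s6(63) and s2(69): 132
merge 91 and 103: 194
merge 132 and 194: 326
The encoded length is the sum of every internal node's weight: 31 + 55 + 91 + 103 + 132 + 194 + 326 = 932 bits.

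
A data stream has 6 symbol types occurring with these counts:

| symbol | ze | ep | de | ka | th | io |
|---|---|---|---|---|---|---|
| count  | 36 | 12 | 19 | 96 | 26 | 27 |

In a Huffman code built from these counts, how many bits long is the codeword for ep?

4

Huffman merges, smallest pair first:
ep(12) + de(19) → 31
th(26) + io(27) → 53
31 + ze(36) → 67
53 + 67 → 120
ka(96) + 120 → 216
ep sits 4 levels below the root, so its codeword is 4 bits.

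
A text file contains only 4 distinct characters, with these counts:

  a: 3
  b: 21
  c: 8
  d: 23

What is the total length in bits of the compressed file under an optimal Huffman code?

98

Merge the two smallest weights repeatedly:
a(3) + c(8) → 11
11 + b(21) → 32
d(23) + 32 → 55
The encoded length is the sum of every internal node's weight: 11 + 32 + 55 = 98 bits.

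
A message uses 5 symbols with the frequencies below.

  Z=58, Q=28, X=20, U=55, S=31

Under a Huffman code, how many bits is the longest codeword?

Merge the two lowest-weight nodes at each step:
combine X(20), Q(28) → 48
combine S(31), 48 → 79
combine U(55), Z(58) → 113
combine 79, 113 → 192
The first pair merged (X, Q) ends up deepest, at depth 3.

3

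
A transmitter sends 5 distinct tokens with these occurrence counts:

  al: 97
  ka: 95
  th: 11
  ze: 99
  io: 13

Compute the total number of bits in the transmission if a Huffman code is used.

654

Build the Huffman tree bottom-up:
merge th(11) and io(13): 24
merge 24 and ka(95): 119
merge al(97) and ze(99): 196
merge 119 and 196: 315
Total encoded bits = sum of merged weights = 24 + 119 + 196 + 315 = 654.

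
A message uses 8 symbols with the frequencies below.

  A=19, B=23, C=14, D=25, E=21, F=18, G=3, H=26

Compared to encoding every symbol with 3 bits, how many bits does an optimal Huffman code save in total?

Fixed-length: 3 bits × 149 symbols = 447 bits.
Huffman merges:
merge G(3) and C(14): 17
merge 17 and F(18): 35
merge A(19) and E(21): 40
merge B(23) and D(25): 48
merge H(26) and 35: 61
merge 40 and 48: 88
merge 61 and 88: 149
Huffman total = 17 + 35 + 40 + 48 + 61 + 88 + 149 = 438 bits.
Saving = 447 − 438 = 9 bits.

9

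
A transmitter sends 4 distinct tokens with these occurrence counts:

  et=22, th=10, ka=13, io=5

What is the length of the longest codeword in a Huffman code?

Merge the two lowest-weight nodes at each step:
combine io(5), th(10) → 15
combine ka(13), 15 → 28
combine et(22), 28 → 50
The first pair merged (io, th) ends up deepest, at depth 3.

3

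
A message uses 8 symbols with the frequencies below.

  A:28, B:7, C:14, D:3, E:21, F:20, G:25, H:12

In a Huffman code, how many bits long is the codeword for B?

5

Huffman merges, smallest pair first:
merge D(3) and B(7): 10
merge 10 and H(12): 22
merge C(14) and F(20): 34
merge E(21) and 22: 43
merge G(25) and A(28): 53
merge 34 and 43: 77
merge 53 and 77: 130
The subtree containing B is merged 5 times, so code length = 5.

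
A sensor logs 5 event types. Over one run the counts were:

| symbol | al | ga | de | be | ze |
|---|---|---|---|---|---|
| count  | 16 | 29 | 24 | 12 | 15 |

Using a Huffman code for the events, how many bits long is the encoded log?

Greedily combine the two least-frequent nodes:
merge be(12) and ze(15): 27
merge al(16) and de(24): 40
merge 27 and ga(29): 56
merge 40 and 56: 96
The encoded length is the sum of every internal node's weight: 27 + 40 + 56 + 96 = 219 bits.

219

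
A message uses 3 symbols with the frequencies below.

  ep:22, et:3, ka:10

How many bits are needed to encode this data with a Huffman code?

48

Build the Huffman tree bottom-up:
combine et(3), ka(10) → 13
combine 13, ep(22) → 35
The encoded length is the sum of every internal node's weight: 13 + 35 = 48 bits.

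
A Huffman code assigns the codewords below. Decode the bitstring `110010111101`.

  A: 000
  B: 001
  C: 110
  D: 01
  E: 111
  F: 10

CDDED

Read left to right; each codeword is recognised as soon as it completes (prefix code):
  110→C | 01→D | 01→D | 111→E | 01→D
Decoded message: CDDED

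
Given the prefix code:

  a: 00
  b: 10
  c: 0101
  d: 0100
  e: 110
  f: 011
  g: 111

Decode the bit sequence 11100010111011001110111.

gaceefbg

Read left to right; each codeword is recognised as soon as it completes (prefix code):
  111→g | 00→a | 0101→c | 110→e | 110→e | 011→f | 10→b | 111→g
Decoded message: gaceefbg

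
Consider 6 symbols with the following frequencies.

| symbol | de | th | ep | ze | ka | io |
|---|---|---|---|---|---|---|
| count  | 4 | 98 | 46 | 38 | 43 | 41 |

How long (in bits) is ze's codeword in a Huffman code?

Build the tree from the bottom:
merge de(4) and ze(38): 42
merge io(41) and 42: 83
merge ka(43) and ep(46): 89
merge 83 and 89: 172
merge th(98) and 172: 270
ze's leaf is at depth 4, giving a 4-bit codeword.

4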